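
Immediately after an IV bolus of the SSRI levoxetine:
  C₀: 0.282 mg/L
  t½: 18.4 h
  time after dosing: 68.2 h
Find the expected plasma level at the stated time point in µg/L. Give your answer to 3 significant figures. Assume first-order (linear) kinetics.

k = ln2 / t½ = 0.693147 / 18.4 = 0.03767 h⁻¹
C = C₀ · e^(−k·t) = 0.2820 × e^(−0.03767 × 68.2)
  = 0.2820 × 0.07660 = 0.02160 mg/L
Convert: 0.02160 mg/L × 1000 = 21.60 µg/L

21.6 µg/L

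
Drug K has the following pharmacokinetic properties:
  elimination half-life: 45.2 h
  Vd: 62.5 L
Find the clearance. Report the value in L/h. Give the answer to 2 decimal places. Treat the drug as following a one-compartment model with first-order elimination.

k = ln2 / t½ = 0.693147 / 45.2 = 0.01534 h⁻¹
CL = k × Vd = 0.01534 × 62.5 = 0.9588 L/h

0.96 L/h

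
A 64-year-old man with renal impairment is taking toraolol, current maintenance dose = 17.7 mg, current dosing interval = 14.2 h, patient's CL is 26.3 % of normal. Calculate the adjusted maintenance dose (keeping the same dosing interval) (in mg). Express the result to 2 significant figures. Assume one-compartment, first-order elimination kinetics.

4.7 mg

To keep the same average steady-state level, dosing rate must scale with clearance.
CL ratio = 26.3 / 100 = 0.2630
New dose (same interval) = 17.7 × 0.2630 = 4.655 mg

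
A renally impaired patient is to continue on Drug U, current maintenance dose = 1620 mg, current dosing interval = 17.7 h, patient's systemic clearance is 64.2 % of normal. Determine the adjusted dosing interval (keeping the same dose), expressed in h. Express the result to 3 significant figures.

27.6 h

To keep the same average steady-state level, dosing rate must scale with clearance.
CL ratio = 64.2 / 100 = 0.6420
New interval (same dose) = 17.7 / 0.6420 = 27.57 h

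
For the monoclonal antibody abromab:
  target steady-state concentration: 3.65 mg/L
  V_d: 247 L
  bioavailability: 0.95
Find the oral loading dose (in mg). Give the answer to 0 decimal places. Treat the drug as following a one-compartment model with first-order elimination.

949 mg

LD = Css × Vd / F = 3.65 × 247 / 0.95 = 949.0 mg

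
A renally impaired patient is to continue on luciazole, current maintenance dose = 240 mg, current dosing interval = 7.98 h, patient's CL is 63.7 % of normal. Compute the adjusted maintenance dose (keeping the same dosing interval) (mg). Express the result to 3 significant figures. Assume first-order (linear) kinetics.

To keep the same average steady-state level, dosing rate must scale with clearance.
CL ratio = 63.7 / 100 = 0.6370
New dose (same interval) = 240 × 0.6370 = 152.9 mg

153 mg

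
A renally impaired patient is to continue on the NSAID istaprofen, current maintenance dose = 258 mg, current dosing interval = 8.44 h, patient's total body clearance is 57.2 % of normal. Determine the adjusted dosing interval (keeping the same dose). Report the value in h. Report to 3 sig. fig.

14.8 h

To keep the same average steady-state level, dosing rate must scale with clearance.
CL ratio = 57.2 / 100 = 0.5720
New interval (same dose) = 8.44 / 0.5720 = 14.76 h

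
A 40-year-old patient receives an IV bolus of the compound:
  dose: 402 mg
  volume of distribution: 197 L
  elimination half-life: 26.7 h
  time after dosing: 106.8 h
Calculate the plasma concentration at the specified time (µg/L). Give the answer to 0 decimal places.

128 µg/L

C₀ = Dose / Vd = 402.0 / 197 = 2.041 mg/L
k = ln2 / t½ = 0.693147 / 26.7 = 0.02596 h⁻¹
t / t½ = 106.8 / 26.7 = 4 half-lives
C = C₀ × (1/2)^4 = 2.041 × 0.06250 = 0.1276 mg/L
Convert: 0.1276 mg/L × 1000 = 127.6 µg/L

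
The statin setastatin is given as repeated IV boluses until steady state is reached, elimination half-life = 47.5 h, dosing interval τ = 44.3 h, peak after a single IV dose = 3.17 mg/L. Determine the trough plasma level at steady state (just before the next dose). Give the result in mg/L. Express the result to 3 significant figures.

k = ln2 / t½ = 0.693147 / 47.5 = 0.01459 h⁻¹
e^(−kτ) = e^(−0.01459 × 44.3) = 0.5240
Accumulation ratio R = 1 / (1 − e^(−kτ)) = 1 / (1 − 0.5240) = 2.101
Steady-state trough = C₀ × R × e^(−kτ) = 3.17 × 2.101 × 0.5240 = 3.490 mg/L

3.49 mg/L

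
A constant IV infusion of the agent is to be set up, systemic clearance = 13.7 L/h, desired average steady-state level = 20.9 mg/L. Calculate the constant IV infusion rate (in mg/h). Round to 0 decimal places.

At steady state, infusion rate R₀ = Css × CL = 20.9 × 13.70 = 286.3 mg/h

286 mg/h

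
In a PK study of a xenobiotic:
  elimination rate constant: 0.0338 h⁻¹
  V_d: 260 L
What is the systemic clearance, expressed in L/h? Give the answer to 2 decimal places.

CL = k × Vd = 0.0338 × 260 = 8.788 L/h

8.79 L/h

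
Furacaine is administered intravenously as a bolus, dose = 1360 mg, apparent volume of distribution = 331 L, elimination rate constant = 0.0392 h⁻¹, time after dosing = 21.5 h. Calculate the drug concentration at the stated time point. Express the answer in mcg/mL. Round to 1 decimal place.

C₀ = Dose / Vd = 1360 / 331 = 4.109 mg/L
C = C₀ · e^(−k·t) = 4.109 × e^(−0.03920 × 21.5)
  = 4.109 × 0.4305 = 1.769 mg/L
(1.769 mg/L = 1.769 mcg/mL)

1.8 mcg/mL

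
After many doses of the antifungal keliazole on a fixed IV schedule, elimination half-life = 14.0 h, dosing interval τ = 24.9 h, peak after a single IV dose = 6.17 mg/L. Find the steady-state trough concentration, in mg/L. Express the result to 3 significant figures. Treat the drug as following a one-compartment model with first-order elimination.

2.54 mg/L

k = ln2 / t½ = 0.693147 / 14.0 = 0.04951 h⁻¹
e^(−kτ) = e^(−0.04951 × 24.9) = 0.2915
Accumulation ratio R = 1 / (1 − e^(−kτ)) = 1 / (1 − 0.2915) = 1.411
Steady-state trough = C₀ × R × e^(−kτ) = 6.17 × 1.411 × 0.2915 = 2.538 mg/L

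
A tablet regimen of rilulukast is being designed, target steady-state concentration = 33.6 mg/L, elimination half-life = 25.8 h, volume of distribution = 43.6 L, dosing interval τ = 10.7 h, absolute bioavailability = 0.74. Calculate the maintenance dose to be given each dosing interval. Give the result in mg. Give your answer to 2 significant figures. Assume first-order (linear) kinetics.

570 mg

k = ln2 / t½ = 0.693147 / 25.8 = 0.02687 h⁻¹
CL = k × Vd = 0.02687 × 43.6 = 1.172 L/h
At steady state, F × (Dose/τ) = Css × CL.
Dose = Css × CL × τ / F = 33.6 × 1.172 × 10.7 / 0.74 = 569.4 mg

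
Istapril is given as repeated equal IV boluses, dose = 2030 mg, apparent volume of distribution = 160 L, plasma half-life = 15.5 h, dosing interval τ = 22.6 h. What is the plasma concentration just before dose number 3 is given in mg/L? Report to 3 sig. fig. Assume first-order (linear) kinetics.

6.30 mg/L

C₀ per dose = Dose / Vd = 2030 / 160 = 12.69 mg/L
k = ln2 / t½ = 0.693147 / 15.5 = 0.04472 h⁻¹
Fraction remaining after one interval: r = e^(−kτ) = e^(−0.04472 × 22.6) = 0.3640
Before dose 3, 2 doses have been given (aged 1τ, 2τ).
C_trough = C₀ × (r + r²) = 12.69 × (0.3640 + 0.1325) = 6.301 mg/L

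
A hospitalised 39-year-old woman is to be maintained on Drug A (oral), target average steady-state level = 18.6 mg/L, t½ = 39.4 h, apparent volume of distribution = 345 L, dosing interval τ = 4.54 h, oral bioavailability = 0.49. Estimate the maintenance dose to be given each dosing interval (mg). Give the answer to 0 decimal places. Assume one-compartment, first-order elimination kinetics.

1046 mg

k = ln2 / t½ = 0.693147 / 39.4 = 0.01759 h⁻¹
CL = k × Vd = 0.01759 × 345 = 6.069 L/h
At steady state, F × (Dose/τ) = Css × CL.
Dose = Css × CL × τ / F = 18.6 × 6.069 × 4.54 / 0.49 = 1046 mg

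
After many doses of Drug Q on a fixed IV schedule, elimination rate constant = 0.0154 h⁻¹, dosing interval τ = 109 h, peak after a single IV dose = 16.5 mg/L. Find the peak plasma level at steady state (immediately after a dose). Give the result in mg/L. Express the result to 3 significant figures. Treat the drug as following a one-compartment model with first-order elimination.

20.3 mg/L

e^(−kτ) = e^(−0.01540 × 109) = 0.1866
Accumulation ratio R = 1 / (1 − e^(−kτ)) = 1 / (1 − 0.1866) = 1.229
Steady-state peak = C₀ × R = 16.5 × 1.229 = 20.28 mg/L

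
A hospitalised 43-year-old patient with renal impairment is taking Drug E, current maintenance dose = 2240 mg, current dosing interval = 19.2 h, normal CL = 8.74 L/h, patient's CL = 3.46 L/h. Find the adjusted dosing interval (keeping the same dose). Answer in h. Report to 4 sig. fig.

48.50 h

To keep the same average steady-state level, dosing rate must scale with clearance.
CL ratio = 3.46 / 8.74 = 0.3959
New interval (same dose) = 19.2 / 0.3959 = 48.50 h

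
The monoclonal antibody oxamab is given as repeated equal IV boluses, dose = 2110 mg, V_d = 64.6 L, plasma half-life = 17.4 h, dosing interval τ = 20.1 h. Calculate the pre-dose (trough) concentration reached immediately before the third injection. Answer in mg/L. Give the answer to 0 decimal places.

21 mg/L

C₀ per dose = Dose / Vd = 2110 / 64.6 = 32.66 mg/L
k = ln2 / t½ = 0.693147 / 17.4 = 0.03984 h⁻¹
Fraction remaining after one interval: r = e^(−kτ) = e^(−0.03984 × 20.1) = 0.4490
Before dose 3, 2 doses have been given (aged 1τ, 2τ).
C_trough = C₀ × (r + r²) = 32.66 × (0.4490 + 0.2016) = 21.25 mg/L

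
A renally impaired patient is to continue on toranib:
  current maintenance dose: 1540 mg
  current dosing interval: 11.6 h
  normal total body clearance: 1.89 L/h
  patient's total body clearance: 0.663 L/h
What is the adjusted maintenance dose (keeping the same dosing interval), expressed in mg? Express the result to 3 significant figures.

To keep the same average steady-state level, dosing rate must scale with clearance.
CL ratio = 0.663 / 1.89 = 0.3508
New dose (same interval) = 1540 × 0.3508 = 540.2 mg

540 mg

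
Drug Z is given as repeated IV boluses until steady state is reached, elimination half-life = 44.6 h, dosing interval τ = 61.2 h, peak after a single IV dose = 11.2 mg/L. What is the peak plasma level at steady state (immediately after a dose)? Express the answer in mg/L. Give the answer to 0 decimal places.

18 mg/L

k = ln2 / t½ = 0.693147 / 44.6 = 0.01554 h⁻¹
e^(−kτ) = e^(−0.01554 × 61.2) = 0.3863
Accumulation ratio R = 1 / (1 − e^(−kτ)) = 1 / (1 − 0.3863) = 1.629
Steady-state peak = C₀ × R = 11.2 × 1.629 = 18.24 mg/L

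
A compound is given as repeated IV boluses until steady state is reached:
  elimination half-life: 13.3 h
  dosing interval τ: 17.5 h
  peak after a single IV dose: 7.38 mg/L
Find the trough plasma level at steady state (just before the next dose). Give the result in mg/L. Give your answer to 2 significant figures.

k = ln2 / t½ = 0.693147 / 13.3 = 0.05212 h⁻¹
e^(−kτ) = e^(−0.05212 × 17.5) = 0.4017
Accumulation ratio R = 1 / (1 − e^(−kτ)) = 1 / (1 − 0.4017) = 1.671
Steady-state trough = C₀ × R × e^(−kτ) = 7.38 × 1.671 × 0.4017 = 4.954 mg/L

5.0 mg/L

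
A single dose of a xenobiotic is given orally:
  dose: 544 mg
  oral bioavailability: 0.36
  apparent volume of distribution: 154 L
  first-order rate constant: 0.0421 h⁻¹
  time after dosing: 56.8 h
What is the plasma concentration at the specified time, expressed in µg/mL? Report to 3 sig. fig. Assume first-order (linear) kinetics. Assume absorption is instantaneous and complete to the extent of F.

0.116 µg/mL

Amount reaching circulation = F × Dose = 0.36 × 544.0 = 195.8 mg
C₀ = F·Dose / Vd = 195.8 / 154 = 1.271 mg/L
C = C₀ · e^(−k·t) = 1.271 × e^(−0.04210 × 56.8)
  = 1.271 × 0.09151 = 0.1163 mg/L
(0.1163 mg/L = 0.1163 µg/mL)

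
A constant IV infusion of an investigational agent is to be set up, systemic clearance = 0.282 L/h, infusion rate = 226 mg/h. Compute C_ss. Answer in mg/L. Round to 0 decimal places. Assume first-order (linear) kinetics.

801 mg/L

At steady state Css = R₀ / CL = 226 / 0.2820 = 801.4 mg/L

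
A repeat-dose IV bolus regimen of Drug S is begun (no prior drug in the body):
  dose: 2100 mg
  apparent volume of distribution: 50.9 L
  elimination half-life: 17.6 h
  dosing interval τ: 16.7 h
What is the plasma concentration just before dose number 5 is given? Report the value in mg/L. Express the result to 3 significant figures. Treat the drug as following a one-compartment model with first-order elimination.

41.2 mg/L

C₀ per dose = Dose / Vd = 2100 / 50.9 = 41.26 mg/L
k = ln2 / t½ = 0.693147 / 17.6 = 0.03938 h⁻¹
Fraction remaining after one interval: r = e^(−kτ) = e^(−0.03938 × 16.7) = 0.5181
Before dose 5, 4 doses have been given (aged 1τ, 2τ, 3τ, 4τ).
C_trough = C₀ × (r + r² + … + r^4) = C₀ × r(1−r^4)/(1−r)
        = 41.26 × 0.5181 × (1 − 0.07205) / (1 − 0.5181) = 41.16 mg/L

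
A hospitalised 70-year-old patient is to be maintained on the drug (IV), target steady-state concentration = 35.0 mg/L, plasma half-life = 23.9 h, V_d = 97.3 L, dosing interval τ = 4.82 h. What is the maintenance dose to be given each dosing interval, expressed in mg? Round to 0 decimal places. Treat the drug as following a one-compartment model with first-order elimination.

k = ln2 / t½ = 0.693147 / 23.9 = 0.02900 h⁻¹
CL = k × Vd = 0.02900 × 97.3 = 2.822 L/h
At steady state, Dose/τ = Css × CL.
Dose = Css × CL × τ = 35.0 × 2.822 × 4.82 = 476.1 mg

476 mg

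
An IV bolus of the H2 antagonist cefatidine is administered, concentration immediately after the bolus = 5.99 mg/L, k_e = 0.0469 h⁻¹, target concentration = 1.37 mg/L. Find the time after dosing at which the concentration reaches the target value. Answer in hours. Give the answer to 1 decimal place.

t = ln(C₀ / C) / k = ln(5.990 / 1.37) / 0.04690
  = ln(4.372) / 0.04690 = 1.475 / 0.04690 = 31.45 h

31.5 h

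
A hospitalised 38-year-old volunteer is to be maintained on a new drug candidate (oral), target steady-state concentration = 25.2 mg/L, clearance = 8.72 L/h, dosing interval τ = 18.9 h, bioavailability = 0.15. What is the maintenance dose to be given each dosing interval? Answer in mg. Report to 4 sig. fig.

27690 mg

At steady state, F × (Dose/τ) = Css × CL.
Dose = Css × CL × τ / F = 25.2 × 8.720 × 18.9 / 0.15 = 27690 mg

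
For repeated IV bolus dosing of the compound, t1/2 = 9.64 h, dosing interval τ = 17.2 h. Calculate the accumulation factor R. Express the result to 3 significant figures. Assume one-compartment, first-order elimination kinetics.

k = ln2 / t½ = 0.693147 / 9.64 = 0.07190 h⁻¹
e^(−kτ) = e^(−0.07190 × 17.2) = 0.2903
Accumulation ratio R = 1 / (1 − e^(−kτ)) = 1 / (1 − 0.2903) = 1.409

1.41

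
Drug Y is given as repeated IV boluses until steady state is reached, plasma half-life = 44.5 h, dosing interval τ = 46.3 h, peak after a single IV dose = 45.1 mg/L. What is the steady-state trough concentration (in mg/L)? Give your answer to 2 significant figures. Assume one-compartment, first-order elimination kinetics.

k = ln2 / t½ = 0.693147 / 44.5 = 0.01558 h⁻¹
e^(−kτ) = e^(−0.01558 × 46.3) = 0.4861
Accumulation ratio R = 1 / (1 − e^(−kτ)) = 1 / (1 − 0.4861) = 1.946
Steady-state trough = C₀ × R × e^(−kτ) = 45.1 × 1.946 × 0.4861 = 42.66 mg/L

43 mg/L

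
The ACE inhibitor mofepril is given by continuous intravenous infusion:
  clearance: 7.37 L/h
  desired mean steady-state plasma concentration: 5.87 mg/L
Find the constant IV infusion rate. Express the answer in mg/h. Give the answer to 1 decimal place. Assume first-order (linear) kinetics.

At steady state, infusion rate R₀ = Css × CL = 5.87 × 7.370 = 43.26 mg/h

43.3 mg/h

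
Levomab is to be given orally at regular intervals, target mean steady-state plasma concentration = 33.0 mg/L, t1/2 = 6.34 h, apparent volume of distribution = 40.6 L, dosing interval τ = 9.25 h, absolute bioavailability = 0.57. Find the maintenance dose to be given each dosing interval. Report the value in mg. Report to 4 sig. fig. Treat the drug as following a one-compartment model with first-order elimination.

k = ln2 / t½ = 0.693147 / 6.34 = 0.1093 h⁻¹
CL = k × Vd = 0.1093 × 40.6 = 4.438 L/h
At steady state, F × (Dose/τ) = Css × CL.
Dose = Css × CL × τ / F = 33.0 × 4.438 × 9.25 / 0.57 = 2377 mg

2377 mg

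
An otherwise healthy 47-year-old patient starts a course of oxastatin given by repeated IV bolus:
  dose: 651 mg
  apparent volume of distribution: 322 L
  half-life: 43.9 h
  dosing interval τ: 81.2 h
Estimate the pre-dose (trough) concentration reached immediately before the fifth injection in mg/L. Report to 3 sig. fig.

C₀ per dose = Dose / Vd = 651 / 322 = 2.022 mg/L
k = ln2 / t½ = 0.693147 / 43.9 = 0.01579 h⁻¹
Fraction remaining after one interval: r = e^(−kτ) = e^(−0.01579 × 81.2) = 0.2774
Before dose 5, 4 doses have been given (aged 1τ, 2τ, 3τ, 4τ).
C_trough = C₀ × (r + r² + … + r^4) = C₀ × r(1−r^4)/(1−r)
        = 2.022 × 0.2774 × (1 − 0.005921) / (1 − 0.2774) = 0.7716 mg/L

0.772 mg/L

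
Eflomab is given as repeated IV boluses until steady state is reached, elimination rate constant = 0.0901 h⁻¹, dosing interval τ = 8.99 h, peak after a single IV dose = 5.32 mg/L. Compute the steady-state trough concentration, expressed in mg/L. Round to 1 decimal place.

e^(−kτ) = e^(−0.09010 × 8.99) = 0.4449
Accumulation ratio R = 1 / (1 − e^(−kτ)) = 1 / (1 − 0.4449) = 1.801
Steady-state trough = C₀ × R × e^(−kτ) = 5.32 × 1.801 × 0.4449 = 4.263 mg/L

4.3 mg/L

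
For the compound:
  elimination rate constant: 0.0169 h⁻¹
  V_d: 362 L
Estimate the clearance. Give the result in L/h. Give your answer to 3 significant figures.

6.12 L/h

CL = k × Vd = 0.0169 × 362 = 6.118 L/h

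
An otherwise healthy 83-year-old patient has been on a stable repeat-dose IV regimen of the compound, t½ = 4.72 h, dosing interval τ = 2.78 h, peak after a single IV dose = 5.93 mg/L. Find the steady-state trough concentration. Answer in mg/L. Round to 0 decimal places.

k = ln2 / t½ = 0.693147 / 4.72 = 0.1469 h⁻¹
e^(−kτ) = e^(−0.1469 × 2.78) = 0.6647
Accumulation ratio R = 1 / (1 − e^(−kτ)) = 1 / (1 − 0.6647) = 2.982
Steady-state trough = C₀ × R × e^(−kτ) = 5.93 × 2.982 × 0.6647 = 11.75 mg/L

12 mg/L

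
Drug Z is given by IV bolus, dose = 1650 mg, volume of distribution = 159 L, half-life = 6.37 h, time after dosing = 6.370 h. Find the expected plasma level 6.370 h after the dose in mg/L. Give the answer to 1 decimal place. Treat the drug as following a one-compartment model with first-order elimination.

5.2 mg/L

C₀ = Dose / Vd = 1650 / 159 = 10.38 mg/L
k = ln2 / t½ = 0.693147 / 6.37 = 0.1088 h⁻¹
t / t½ = 6.370 / 6.37 = 1 half-lives
C = C₀ × (1/2)^1 = 10.38 × 0.5000 = 5.190 mg/L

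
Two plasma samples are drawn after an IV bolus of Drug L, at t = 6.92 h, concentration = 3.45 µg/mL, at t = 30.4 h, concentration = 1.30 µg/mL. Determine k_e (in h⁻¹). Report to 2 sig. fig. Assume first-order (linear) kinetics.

0.042 h⁻¹

k = ln(C₁/C₂) / (t₂ − t₁) = ln(3.45/1.30) / (30.4 − 6.92)
  = 0.9760 / 23.48 = 0.04157 h⁻¹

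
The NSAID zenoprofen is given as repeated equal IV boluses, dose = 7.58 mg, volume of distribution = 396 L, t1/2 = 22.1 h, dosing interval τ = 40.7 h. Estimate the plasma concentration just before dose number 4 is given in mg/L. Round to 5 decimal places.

C₀ per dose = Dose / Vd = 7.58 / 396 = 0.01914 mg/L
k = ln2 / t½ = 0.693147 / 22.1 = 0.03136 h⁻¹
Fraction remaining after one interval: r = e^(−kτ) = e^(−0.03136 × 40.7) = 0.2791
Before dose 4, 3 doses have been given (aged 1τ, 2τ, 3τ).
C_trough = C₀ × (r + r² + … + r^3) = C₀ × r(1−r^3)/(1−r)
        = 0.01914 × 0.2791 × (1 − 0.02174) / (1 − 0.2791) = 0.007249 mg/L

0.00725 mg/L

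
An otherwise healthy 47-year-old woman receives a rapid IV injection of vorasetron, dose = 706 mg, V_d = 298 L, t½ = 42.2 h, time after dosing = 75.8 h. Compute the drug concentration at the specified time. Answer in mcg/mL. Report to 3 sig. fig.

C₀ = Dose / Vd = 706.0 / 298 = 2.369 mg/L
k = ln2 / t½ = 0.693147 / 42.2 = 0.01643 h⁻¹
C = C₀ · e^(−k·t) = 2.369 × e^(−0.01643 × 75.8)
  = 2.369 × 0.2878 = 0.6818 mg/L
(0.6818 mg/L = 0.6818 mcg/mL)

0.682 mcg/mL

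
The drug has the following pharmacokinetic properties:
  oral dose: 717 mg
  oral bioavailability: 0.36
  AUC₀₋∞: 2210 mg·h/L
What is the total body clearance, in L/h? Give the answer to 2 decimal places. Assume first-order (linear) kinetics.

0.12 L/h

CL = F·Dose / AUC = 0.36 × 717 / 2210 = 0.1168 L/h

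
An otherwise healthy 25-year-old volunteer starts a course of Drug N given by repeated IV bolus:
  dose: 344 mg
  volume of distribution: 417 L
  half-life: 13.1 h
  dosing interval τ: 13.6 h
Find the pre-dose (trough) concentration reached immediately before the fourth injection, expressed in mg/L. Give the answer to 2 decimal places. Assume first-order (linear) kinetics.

C₀ per dose = Dose / Vd = 344 / 417 = 0.8249 mg/L
k = ln2 / t½ = 0.693147 / 13.1 = 0.05291 h⁻¹
Fraction remaining after one interval: r = e^(−kτ) = e^(−0.05291 × 13.6) = 0.4870
Before dose 4, 3 doses have been given (aged 1τ, 2τ, 3τ).
C_trough = C₀ × (r + r² + … + r^3) = C₀ × r(1−r^3)/(1−r)
        = 0.8249 × 0.4870 × (1 − 0.1155) / (1 − 0.4870) = 0.6926 mg/L

0.69 mg/L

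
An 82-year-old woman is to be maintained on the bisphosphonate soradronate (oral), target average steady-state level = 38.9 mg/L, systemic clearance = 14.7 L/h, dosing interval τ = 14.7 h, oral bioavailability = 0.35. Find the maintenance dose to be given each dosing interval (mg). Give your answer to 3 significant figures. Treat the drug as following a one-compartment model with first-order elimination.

24000 mg

At steady state, F × (Dose/τ) = Css × CL.
Dose = Css × CL × τ / F = 38.9 × 14.70 × 14.7 / 0.35 = 24020 mg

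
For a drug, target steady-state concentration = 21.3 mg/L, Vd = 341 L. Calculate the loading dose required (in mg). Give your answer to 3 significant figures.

7260 mg

LD = Css × Vd = 21.3 × 341 = 7263 mg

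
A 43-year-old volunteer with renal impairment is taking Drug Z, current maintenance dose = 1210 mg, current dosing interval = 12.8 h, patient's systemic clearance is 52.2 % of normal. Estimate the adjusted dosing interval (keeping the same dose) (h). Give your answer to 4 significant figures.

24.52 h

To keep the same average steady-state level, dosing rate must scale with clearance.
CL ratio = 52.2 / 100 = 0.5220
New interval (same dose) = 12.8 / 0.5220 = 24.52 h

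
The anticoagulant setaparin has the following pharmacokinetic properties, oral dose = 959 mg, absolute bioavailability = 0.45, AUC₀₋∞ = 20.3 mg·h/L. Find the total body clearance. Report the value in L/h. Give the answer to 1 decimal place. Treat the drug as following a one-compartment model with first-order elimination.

21.3 L/h

CL = F·Dose / AUC = 0.45 × 959 / 20.3 = 21.26 L/h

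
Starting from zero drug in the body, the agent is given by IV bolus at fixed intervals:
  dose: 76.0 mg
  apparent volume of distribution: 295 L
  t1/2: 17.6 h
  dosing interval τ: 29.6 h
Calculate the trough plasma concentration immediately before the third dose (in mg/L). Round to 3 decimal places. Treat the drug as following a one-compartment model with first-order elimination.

C₀ per dose = Dose / Vd = 76.0 / 295 = 0.2576 mg/L
k = ln2 / t½ = 0.693147 / 17.6 = 0.03938 h⁻¹
Fraction remaining after one interval: r = e^(−kτ) = e^(−0.03938 × 29.6) = 0.3117
Before dose 3, 2 doses have been given (aged 1τ, 2τ).
C_trough = C₀ × (r + r²) = 0.2576 × (0.3117 + 0.09716) = 0.1053 mg/L

0.105 mg/L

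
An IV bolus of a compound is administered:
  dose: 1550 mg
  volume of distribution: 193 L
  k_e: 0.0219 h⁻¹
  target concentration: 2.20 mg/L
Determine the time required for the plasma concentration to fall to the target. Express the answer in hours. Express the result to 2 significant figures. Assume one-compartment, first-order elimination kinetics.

C₀ = Dose / Vd = 1550 / 193 = 8.031 mg/L
t = ln(C₀ / C) / k = ln(8.031 / 2.20) / 0.02190
  = ln(3.650) / 0.02190 = 1.295 / 0.02190 = 59.13 h

59 h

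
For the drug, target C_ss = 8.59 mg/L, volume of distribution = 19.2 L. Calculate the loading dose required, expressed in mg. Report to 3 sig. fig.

LD = Css × Vd = 8.59 × 19.2 = 164.9 mg

165 mg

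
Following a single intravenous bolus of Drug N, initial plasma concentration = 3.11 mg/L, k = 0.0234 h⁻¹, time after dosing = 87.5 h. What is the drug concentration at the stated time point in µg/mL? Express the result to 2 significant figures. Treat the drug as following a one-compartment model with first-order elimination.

C = C₀ · e^(−k·t) = 3.110 × e^(−0.02340 × 87.5)
  = 3.110 × 0.1291 = 0.4015 mg/L
(0.4015 mg/L = 0.4015 µg/mL)

0.40 µg/mL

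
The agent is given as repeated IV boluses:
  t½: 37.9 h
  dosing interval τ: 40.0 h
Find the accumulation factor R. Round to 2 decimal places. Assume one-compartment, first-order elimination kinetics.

k = ln2 / t½ = 0.693147 / 37.9 = 0.01829 h⁻¹
e^(−kτ) = e^(−0.01829 × 40.0) = 0.4811
Accumulation ratio R = 1 / (1 − e^(−kτ)) = 1 / (1 − 0.4811) = 1.927

1.93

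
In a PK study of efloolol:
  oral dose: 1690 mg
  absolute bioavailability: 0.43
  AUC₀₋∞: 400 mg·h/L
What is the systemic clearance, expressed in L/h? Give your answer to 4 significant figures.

CL = F·Dose / AUC = 0.43 × 1690 / 400 = 1.817 L/h

1.817 L/h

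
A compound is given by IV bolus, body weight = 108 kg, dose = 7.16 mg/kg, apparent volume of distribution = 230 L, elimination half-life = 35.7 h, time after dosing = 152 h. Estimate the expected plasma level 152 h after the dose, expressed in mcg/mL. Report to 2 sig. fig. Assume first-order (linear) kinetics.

0.18 mcg/mL

Total dose = 7.16 × 108 = 773.3 mg
C₀ = Dose / Vd = 773.3 / 230 = 3.362 mg/L
k = ln2 / t½ = 0.693147 / 35.7 = 0.01942 h⁻¹
C = C₀ · e^(−k·t) = 3.362 × e^(−0.01942 × 152)
  = 3.362 × 0.05224 = 0.1756 mg/L
(0.1756 mg/L = 0.1756 mcg/mL)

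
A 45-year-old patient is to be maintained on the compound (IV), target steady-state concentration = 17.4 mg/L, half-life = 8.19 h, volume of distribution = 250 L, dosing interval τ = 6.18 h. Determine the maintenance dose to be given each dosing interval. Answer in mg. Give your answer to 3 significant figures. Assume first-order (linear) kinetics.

2280 mg

k = ln2 / t½ = 0.693147 / 8.19 = 0.08463 h⁻¹
CL = k × Vd = 0.08463 × 250 = 21.16 L/h
At steady state, Dose/τ = Css × CL.
Dose = Css × CL × τ = 17.4 × 21.16 × 6.18 = 2275 mg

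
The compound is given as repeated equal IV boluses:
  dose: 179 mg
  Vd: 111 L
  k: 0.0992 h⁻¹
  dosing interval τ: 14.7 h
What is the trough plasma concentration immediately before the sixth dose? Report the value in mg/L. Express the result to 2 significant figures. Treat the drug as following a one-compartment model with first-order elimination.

0.49 mg/L

C₀ per dose = Dose / Vd = 179 / 111 = 1.613 mg/L
Fraction remaining after one interval: r = e^(−kτ) = e^(−0.09920 × 14.7) = 0.2326
Before dose 6, 5 doses have been given (aged 1τ, 2τ, 3τ, 4τ, 5τ).
C_trough = C₀ × (r + r² + … + r^5) = C₀ × r(1−r^5)/(1−r)
        = 1.613 × 0.2326 × (1 − 0.0006808) / (1 − 0.2326) = 0.4886 mg/L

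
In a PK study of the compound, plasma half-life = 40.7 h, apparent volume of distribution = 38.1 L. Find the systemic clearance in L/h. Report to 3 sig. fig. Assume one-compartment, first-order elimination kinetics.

k = ln2 / t½ = 0.693147 / 40.7 = 0.01703 h⁻¹
CL = k × Vd = 0.01703 × 38.1 = 0.6488 L/h

0.649 L/h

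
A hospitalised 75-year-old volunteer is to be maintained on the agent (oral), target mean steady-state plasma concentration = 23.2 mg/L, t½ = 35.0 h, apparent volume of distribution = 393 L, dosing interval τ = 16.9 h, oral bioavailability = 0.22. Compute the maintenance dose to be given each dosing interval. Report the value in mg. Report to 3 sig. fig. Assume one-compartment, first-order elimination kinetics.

13900 mg

k = ln2 / t½ = 0.693147 / 35.0 = 0.01980 h⁻¹
CL = k × Vd = 0.01980 × 393 = 7.781 L/h
At steady state, F × (Dose/τ) = Css × CL.
Dose = Css × CL × τ / F = 23.2 × 7.781 × 16.9 / 0.22 = 13870 mg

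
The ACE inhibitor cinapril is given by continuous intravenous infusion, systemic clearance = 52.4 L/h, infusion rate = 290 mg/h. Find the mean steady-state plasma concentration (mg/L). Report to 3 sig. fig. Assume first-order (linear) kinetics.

At steady state Css = R₀ / CL = 290 / 52.40 = 5.534 mg/L

5.53 mg/L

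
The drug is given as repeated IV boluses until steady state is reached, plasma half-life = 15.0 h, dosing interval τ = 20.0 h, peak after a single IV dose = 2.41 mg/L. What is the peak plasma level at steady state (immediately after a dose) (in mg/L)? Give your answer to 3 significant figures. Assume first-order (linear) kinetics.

k = ln2 / t½ = 0.693147 / 15.0 = 0.04621 h⁻¹
e^(−kτ) = e^(−0.04621 × 20.0) = 0.3968
Accumulation ratio R = 1 / (1 − e^(−kτ)) = 1 / (1 − 0.3968) = 1.658
Steady-state peak = C₀ × R = 2.41 × 1.658 = 3.996 mg/L

4.00 mg/L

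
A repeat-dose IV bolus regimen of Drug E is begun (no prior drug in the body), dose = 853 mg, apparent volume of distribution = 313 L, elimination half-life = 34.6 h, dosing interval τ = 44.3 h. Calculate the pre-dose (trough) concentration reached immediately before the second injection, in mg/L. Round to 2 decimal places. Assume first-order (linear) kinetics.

C₀ per dose = Dose / Vd = 853 / 313 = 2.725 mg/L
k = ln2 / t½ = 0.693147 / 34.6 = 0.02003 h⁻¹
Fraction remaining after one interval: r = e^(−kτ) = e^(−0.02003 × 44.3) = 0.4118
Before dose 2, 1 dose has been given (aged 1τ).
C_trough = C₀ × r = 2.725 × 0.4118 = 1.122 mg/L

1.12 mg/L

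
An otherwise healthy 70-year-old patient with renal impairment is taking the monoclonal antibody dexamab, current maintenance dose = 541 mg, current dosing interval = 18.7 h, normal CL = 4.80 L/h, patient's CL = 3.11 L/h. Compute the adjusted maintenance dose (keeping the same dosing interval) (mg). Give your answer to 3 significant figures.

351 mg

To keep the same average steady-state level, dosing rate must scale with clearance.
CL ratio = 3.11 / 4.80 = 0.6479
New dose (same interval) = 541 × 0.6479 = 350.5 mg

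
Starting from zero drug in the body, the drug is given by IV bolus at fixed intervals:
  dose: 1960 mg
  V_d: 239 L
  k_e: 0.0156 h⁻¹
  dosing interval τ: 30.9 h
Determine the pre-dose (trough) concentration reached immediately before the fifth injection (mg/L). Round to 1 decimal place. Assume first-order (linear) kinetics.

C₀ per dose = Dose / Vd = 1960 / 239 = 8.201 mg/L
Fraction remaining after one interval: r = e^(−kτ) = e^(−0.01560 × 30.9) = 0.6175
Before dose 5, 4 doses have been given (aged 1τ, 2τ, 3τ, 4τ).
C_trough = C₀ × (r + r² + … + r^4) = C₀ × r(1−r^4)/(1−r)
        = 8.201 × 0.6175 × (1 − 0.1454) / (1 − 0.6175) = 11.31 mg/L

11.3 mg/L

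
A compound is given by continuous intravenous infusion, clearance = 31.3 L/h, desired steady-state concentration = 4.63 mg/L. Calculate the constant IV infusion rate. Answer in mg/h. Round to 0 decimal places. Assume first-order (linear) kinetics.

145 mg/h

At steady state, infusion rate R₀ = Css × CL = 4.63 × 31.30 = 144.9 mg/h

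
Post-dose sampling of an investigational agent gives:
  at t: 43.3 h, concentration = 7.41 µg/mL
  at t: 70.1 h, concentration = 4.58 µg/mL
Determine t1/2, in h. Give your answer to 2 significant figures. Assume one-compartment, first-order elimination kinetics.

k = ln(C₁/C₂) / (t₂ − t₁) = ln(7.41/4.58) / (70.1 − 43.3)
  = 0.4811 / 26.80 = 0.01795 h⁻¹
t½ = ln2 / k = 0.693147 / 0.01795 = 38.62 h

39 h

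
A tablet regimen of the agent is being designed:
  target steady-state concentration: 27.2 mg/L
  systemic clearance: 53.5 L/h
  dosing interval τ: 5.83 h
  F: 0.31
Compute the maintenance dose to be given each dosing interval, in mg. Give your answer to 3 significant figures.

27400 mg

At steady state, F × (Dose/τ) = Css × CL.
Dose = Css × CL × τ / F = 27.2 × 53.50 × 5.83 / 0.31 = 27370 mg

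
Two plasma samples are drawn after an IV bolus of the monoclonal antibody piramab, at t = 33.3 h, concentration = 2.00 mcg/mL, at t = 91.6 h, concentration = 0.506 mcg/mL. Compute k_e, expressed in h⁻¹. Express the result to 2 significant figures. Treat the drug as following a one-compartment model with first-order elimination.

0.024 h⁻¹

k = ln(C₁/C₂) / (t₂ − t₁) = ln(2.00/0.506) / (91.6 − 33.3)
  = 1.374 / 58.30 = 0.02357 h⁻¹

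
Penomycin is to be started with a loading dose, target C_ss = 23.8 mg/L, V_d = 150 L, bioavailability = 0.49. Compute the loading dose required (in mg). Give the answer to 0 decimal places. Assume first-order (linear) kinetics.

7286 mg

LD = Css × Vd / F = 23.8 × 150 / 0.49 = 7286 mg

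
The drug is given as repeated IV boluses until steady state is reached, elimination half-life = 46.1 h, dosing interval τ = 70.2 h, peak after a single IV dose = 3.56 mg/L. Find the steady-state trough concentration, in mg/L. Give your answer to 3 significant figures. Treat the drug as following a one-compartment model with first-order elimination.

1.90 mg/L

k = ln2 / t½ = 0.693147 / 46.1 = 0.01504 h⁻¹
e^(−kτ) = e^(−0.01504 × 70.2) = 0.3479
Accumulation ratio R = 1 / (1 − e^(−kτ)) = 1 / (1 − 0.3479) = 1.534
Steady-state trough = C₀ × R × e^(−kτ) = 3.56 × 1.534 × 0.3479 = 1.900 mg/L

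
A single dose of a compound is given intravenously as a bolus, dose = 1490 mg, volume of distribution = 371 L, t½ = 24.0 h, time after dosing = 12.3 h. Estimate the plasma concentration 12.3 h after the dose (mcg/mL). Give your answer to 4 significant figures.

C₀ = Dose / Vd = 1490 / 371 = 4.016 mg/L
k = ln2 / t½ = 0.693147 / 24.0 = 0.02888 h⁻¹
C = C₀ · e^(−k·t) = 4.016 × e^(−0.02888 × 12.3)
  = 4.016 × 0.7010 = 2.815 mg/L
(2.815 mg/L = 2.815 mcg/mL)

2.815 mcg/mL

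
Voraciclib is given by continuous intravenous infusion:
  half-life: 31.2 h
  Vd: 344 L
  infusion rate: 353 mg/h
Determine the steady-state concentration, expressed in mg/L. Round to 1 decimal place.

k = ln2 / t½ = 0.693147 / 31.2 = 0.02222 h⁻¹
CL = k × Vd = 0.02222 × 344 = 7.644 L/h
At steady state Css = R₀ / CL = 353 / 7.644 = 46.18 mg/L

46.2 mg/L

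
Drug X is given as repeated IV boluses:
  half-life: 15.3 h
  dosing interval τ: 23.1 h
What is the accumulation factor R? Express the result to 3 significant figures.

k = ln2 / t½ = 0.693147 / 15.3 = 0.04530 h⁻¹
e^(−kτ) = e^(−0.04530 × 23.1) = 0.3512
Accumulation ratio R = 1 / (1 − e^(−kτ)) = 1 / (1 − 0.3512) = 1.541

1.54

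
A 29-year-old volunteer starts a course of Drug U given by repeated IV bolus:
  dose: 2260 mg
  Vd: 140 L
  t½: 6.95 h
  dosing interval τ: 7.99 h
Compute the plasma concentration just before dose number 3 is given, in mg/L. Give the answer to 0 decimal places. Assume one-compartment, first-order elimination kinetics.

C₀ per dose = Dose / Vd = 2260 / 140 = 16.14 mg/L
k = ln2 / t½ = 0.693147 / 6.95 = 0.09973 h⁻¹
Fraction remaining after one interval: r = e^(−kτ) = e^(−0.09973 × 7.99) = 0.4507
Before dose 3, 2 doses have been given (aged 1τ, 2τ).
C_trough = C₀ × (r + r²) = 16.14 × (0.4507 + 0.2031) = 10.55 mg/L

11 mg/L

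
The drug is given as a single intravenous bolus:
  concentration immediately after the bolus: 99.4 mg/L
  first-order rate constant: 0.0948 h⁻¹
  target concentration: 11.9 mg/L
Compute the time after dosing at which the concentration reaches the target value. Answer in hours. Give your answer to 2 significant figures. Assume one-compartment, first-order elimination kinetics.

t = ln(C₀ / C) / k = ln(99.40 / 11.9) / 0.09480
  = ln(8.353) / 0.09480 = 2.123 / 0.09480 = 22.39 h

22 h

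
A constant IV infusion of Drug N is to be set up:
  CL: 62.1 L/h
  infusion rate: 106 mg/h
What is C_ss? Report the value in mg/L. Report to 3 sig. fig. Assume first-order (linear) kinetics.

1.71 mg/L

At steady state Css = R₀ / CL = 106 / 62.10 = 1.707 mg/L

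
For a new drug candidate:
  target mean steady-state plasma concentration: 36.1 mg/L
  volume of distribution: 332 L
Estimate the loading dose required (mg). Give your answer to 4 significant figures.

11990 mg

LD = Css × Vd = 36.1 × 332 = 11990 mg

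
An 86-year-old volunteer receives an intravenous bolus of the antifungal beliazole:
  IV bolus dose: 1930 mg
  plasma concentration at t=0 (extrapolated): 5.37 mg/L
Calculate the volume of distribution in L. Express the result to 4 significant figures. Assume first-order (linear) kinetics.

359.4 L

Vd = Dose / C₀ = 1930 / 5.37 = 359.4 L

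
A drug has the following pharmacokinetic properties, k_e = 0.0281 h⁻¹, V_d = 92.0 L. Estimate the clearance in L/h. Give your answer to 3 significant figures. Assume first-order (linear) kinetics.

CL = k × Vd = 0.0281 × 92.0 = 2.585 L/h

2.59 L/h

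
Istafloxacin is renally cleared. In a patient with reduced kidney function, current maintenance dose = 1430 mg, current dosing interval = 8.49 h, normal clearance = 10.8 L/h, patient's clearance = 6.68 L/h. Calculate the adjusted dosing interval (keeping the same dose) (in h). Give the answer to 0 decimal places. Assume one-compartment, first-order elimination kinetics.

To keep the same average steady-state level, dosing rate must scale with clearance.
CL ratio = 6.68 / 10.8 = 0.6185
New interval (same dose) = 8.49 / 0.6185 = 13.73 h

14 h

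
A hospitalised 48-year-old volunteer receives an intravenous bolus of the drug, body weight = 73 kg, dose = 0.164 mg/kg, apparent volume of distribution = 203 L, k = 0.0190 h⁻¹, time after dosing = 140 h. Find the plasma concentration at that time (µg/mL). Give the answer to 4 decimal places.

0.0041 µg/mL

Total dose = 0.164 × 73 = 11.97 mg
C₀ = Dose / Vd = 11.97 / 203 = 0.05897 mg/L
C = C₀ · e^(−k·t) = 0.05897 × e^(−0.01900 × 140)
  = 0.05897 × 0.06995 = 0.004125 mg/L
(0.004125 mg/L = 0.004125 µg/mL)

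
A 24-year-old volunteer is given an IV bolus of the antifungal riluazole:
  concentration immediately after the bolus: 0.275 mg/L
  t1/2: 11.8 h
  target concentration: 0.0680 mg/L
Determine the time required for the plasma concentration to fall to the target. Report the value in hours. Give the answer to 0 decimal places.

24 h

k = ln2 / t½ = 0.693147 / 11.8 = 0.05874 h⁻¹
t = ln(C₀ / C) / k = ln(0.2750 / 0.0680) / 0.05874
  = ln(4.044) / 0.05874 = 1.397 / 0.05874 = 23.78 h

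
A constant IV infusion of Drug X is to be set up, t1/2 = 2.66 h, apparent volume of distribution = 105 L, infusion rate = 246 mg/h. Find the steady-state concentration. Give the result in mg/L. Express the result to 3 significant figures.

8.99 mg/L

k = ln2 / t½ = 0.693147 / 2.66 = 0.2606 h⁻¹
CL = k × Vd = 0.2606 × 105 = 27.36 L/h
At steady state Css = R₀ / CL = 246 / 27.36 = 8.991 mg/L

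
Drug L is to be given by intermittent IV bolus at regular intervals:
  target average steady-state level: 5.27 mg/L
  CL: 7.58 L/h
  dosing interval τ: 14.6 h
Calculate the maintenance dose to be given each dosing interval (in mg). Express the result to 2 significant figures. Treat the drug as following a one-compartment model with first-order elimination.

580 mg

At steady state, Dose/τ = Css × CL.
Dose = Css × CL × τ = 5.27 × 7.580 × 14.6 = 583.2 mg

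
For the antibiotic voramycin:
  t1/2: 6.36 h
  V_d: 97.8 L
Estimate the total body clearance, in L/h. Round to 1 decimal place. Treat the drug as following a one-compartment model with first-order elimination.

k = ln2 / t½ = 0.693147 / 6.36 = 0.1090 h⁻¹
CL = k × Vd = 0.1090 × 97.8 = 10.66 L/h

10.7 L/h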